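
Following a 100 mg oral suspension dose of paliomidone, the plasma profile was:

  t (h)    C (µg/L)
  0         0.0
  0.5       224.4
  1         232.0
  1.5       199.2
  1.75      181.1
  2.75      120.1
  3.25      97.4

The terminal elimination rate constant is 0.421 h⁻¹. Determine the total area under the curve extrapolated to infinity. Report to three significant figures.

AUC = 762 µg/L·h

Trapezoidal AUC_0→3.25:
  [0→0.5]: (0.0+224.4)/2 × 0.5 = 56.1
  [0.5→1]: (224.4+232.0)/2 × 0.5 = 114.1
  [1→1.5]: (232.0+199.2)/2 × 0.5 = 107.8
  [1.5→1.75]: (199.2+181.1)/2 × 0.25 = 47.5375
  [1.75→2.75]: (181.1+120.1)/2 × 1 = 150.6
  [2.75→3.25]: (120.1+97.4)/2 × 0.5 = 54.375
  Sum = 530.5125 µg/L·h
Extrapolated tail: C_last / k_e = 97.4 / 0.421 = 231.354
AUC_0→∞ = 530.5125 + 231.354 = 761.8665 µg/L·h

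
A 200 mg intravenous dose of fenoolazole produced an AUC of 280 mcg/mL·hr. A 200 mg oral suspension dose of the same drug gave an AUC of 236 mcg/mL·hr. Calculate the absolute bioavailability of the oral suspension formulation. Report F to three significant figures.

F = 0.843

F = (AUC_ev / D_ev) / (AUC_iv / D_iv)
  = (236/200) / (280/200)
  = 1.18 / 1.4 = 0.8429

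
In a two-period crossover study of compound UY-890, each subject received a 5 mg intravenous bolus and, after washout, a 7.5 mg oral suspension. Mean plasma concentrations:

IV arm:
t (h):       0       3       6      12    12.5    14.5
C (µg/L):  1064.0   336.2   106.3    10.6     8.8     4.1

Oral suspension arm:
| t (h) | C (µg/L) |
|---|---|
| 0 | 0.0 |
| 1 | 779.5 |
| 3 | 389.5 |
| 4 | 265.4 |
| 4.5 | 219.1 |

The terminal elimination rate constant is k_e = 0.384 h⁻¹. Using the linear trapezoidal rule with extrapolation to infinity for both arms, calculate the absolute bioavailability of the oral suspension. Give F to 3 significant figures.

Trapezoidal AUC_0→14.5 (IV):
  [0→3]: (1064.0+336.2)/2 × 3 = 2100.3
  [3→6]: (336.2+106.3)/2 × 3 = 663.75
  [6→12]: (106.3+10.6)/2 × 6 = 350.7
  [12→12.5]: (10.6+8.8)/2 × 0.5 = 4.85
  [12.5→14.5]: (8.8+4.1)/2 × 2 = 12.9
  Sum = 3132.5 µg/L·h
IV tail: 4.1/0.384 = 10.677; AUC_iv,0→∞ = 3132.5 + 10.677 = 3143.177 µg/L·h
Trapezoidal AUC_0→4.5 (oral suspension):
  [0→1]: (0.0+779.5)/2 × 1 = 389.75
  [1→3]: (779.5+389.5)/2 × 2 = 1169.0
  [3→4]: (389.5+265.4)/2 × 1 = 327.45
  [4→4.5]: (265.4+219.1)/2 × 0.5 = 121.125
  Sum = 2007.325 µg/L·h
oral suspension tail: 219.1/0.384 = 570.573; AUC_ev,0→∞ = 2007.325 + 570.573 = 2577.898 µg/L·h
F = (AUC_ev/D_ev)/(AUC_iv/D_iv) = (2577.898/7.5)/(3143.177/5) = 343.72/628.6354 = 0.5468

F = 0.547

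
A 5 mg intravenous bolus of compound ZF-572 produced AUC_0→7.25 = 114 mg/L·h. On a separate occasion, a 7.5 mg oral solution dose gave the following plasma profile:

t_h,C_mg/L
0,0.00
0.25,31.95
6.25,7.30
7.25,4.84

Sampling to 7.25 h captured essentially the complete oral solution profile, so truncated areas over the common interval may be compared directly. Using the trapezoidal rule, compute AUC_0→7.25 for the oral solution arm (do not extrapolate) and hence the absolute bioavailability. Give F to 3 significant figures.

Trapezoidal AUC_0→7.25 (oral solution):
  [0→0.25]: (0.00+31.95)/2 × 0.25 = 3.99375
  [0.25→6.25]: (31.95+7.30)/2 × 6 = 117.75
  [6.25→7.25]: (7.30+4.84)/2 × 1 = 6.07
  Sum = 127.81375 mg/L·h
F = (AUC_ev/D_ev)/(AUC_iv/D_iv) = (127.81375/7.5)/(114/5) = 17.0418/22.8 = 0.7474

F = 0.747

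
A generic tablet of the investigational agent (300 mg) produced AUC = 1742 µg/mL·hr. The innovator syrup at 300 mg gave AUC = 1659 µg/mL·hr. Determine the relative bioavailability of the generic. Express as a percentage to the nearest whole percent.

F_rel = 105%

F_rel = (AUC_test/D_test) / (AUC_ref/D_ref)
      = (1742/300) / (1659/300)
      = 5.80667 / 5.53 = 1.0500 = 105.00%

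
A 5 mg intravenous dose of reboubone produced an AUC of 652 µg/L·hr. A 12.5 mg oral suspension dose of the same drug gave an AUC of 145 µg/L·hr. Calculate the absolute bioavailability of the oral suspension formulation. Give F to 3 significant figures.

F = 0.0890

F = (AUC_ev / D_ev) / (AUC_iv / D_iv)
  = (145/12.5) / (652/5)
  = 11.6 / 130.4 = 0.0890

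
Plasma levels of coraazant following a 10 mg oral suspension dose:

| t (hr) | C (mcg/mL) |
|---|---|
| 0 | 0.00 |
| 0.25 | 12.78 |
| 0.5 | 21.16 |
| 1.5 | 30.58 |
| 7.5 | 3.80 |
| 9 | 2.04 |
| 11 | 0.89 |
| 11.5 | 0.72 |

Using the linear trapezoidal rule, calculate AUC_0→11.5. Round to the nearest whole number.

AUC = 143 mcg/mL·hr

Trapezoidal AUC_0→11.5:
  [0→0.25]: (0.00+12.78)/2 × 0.25 = 1.5975
  [0.25→0.5]: (12.78+21.16)/2 × 0.25 = 4.2425
  [0.5→1.5]: (21.16+30.58)/2 × 1 = 25.87
  [1.5→7.5]: (30.58+3.80)/2 × 6 = 103.14
  [7.5→9]: (3.80+2.04)/2 × 1.5 = 4.38
  [9→11]: (2.04+0.89)/2 × 2 = 2.93
  [11→11.5]: (0.89+0.72)/2 × 0.5 = 0.4025
  Sum = 142.5625 mcg/mL·hr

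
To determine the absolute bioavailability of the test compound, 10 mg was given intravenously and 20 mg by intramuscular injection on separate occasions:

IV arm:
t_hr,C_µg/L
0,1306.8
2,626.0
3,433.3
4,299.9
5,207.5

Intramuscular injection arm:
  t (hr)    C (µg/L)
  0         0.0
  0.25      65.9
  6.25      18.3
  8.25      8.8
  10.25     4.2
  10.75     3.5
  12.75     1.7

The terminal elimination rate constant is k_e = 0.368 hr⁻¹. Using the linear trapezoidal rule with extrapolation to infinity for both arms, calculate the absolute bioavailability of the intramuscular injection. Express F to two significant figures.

Trapezoidal AUC_0→5 (IV):
  [0→2]: (1306.8+626.0)/2 × 2 = 1932.8
  [2→3]: (626.0+433.3)/2 × 1 = 529.65
  [3→4]: (433.3+299.9)/2 × 1 = 366.6
  [4→5]: (299.9+207.5)/2 × 1 = 253.7
  Sum = 3082.75 µg/L·hr
IV tail: 207.5/0.368 = 563.859; AUC_iv,0→∞ = 3082.75 + 563.859 = 3646.609 µg/L·hr
Trapezoidal AUC_0→12.75 (intramuscular injection):
  [0→0.25]: (0.0+65.9)/2 × 0.25 = 8.2375
  [0.25→6.25]: (65.9+18.3)/2 × 6 = 252.6
  [6.25→8.25]: (18.3+8.8)/2 × 2 = 27.1
  [8.25→10.25]: (8.8+4.2)/2 × 2 = 13.0
  [10.25→10.75]: (4.2+3.5)/2 × 0.5 = 1.925
  [10.75→12.75]: (3.5+1.7)/2 × 2 = 5.2
  Sum = 308.0625 µg/L·hr
intramuscular injection tail: 1.7/0.368 = 4.620; AUC_ev,0→∞ = 308.0625 + 4.620 = 312.6825 µg/L·hr
F = (AUC_ev/D_ev)/(AUC_iv/D_iv) = (312.6825/20)/(3646.609/10) = 15.634125/364.6609 = 0.0429

F = 0.043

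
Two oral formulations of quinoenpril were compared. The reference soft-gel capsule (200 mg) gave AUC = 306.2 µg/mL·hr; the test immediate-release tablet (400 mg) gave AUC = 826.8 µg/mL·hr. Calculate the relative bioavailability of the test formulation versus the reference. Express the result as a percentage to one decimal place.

F_rel = 135.0%

F_rel = (AUC_test/D_test) / (AUC_ref/D_ref)
      = (826.8/400) / (306.2/200)
      = 2.067 / 1.531 = 1.3501 = 135.01%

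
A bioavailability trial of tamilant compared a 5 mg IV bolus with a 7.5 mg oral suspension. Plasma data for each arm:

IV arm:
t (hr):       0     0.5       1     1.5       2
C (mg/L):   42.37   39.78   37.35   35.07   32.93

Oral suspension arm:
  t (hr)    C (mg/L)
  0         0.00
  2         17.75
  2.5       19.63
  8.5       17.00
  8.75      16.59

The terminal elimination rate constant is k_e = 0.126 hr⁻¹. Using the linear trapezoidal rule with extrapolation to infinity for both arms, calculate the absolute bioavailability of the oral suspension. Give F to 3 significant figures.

F = 0.541

Trapezoidal AUC_0→2 (IV):
  [0→0.5]: (42.37+39.78)/2 × 0.5 = 20.5375
  [0.5→1]: (39.78+37.35)/2 × 0.5 = 19.2825
  [1→1.5]: (37.35+35.07)/2 × 0.5 = 18.105
  [1.5→2]: (35.07+32.93)/2 × 0.5 = 17.0
  Sum = 74.925 mg/L·hr
IV tail: 32.93/0.126 = 261.349; AUC_iv,0→∞ = 74.925 + 261.349 = 336.274 mg/L·hr
Trapezoidal AUC_0→8.75 (oral suspension):
  [0→2]: (0.00+17.75)/2 × 2 = 17.75
  [2→2.5]: (17.75+19.63)/2 × 0.5 = 9.345
  [2.5→8.5]: (19.63+17.00)/2 × 6 = 109.89
  [8.5→8.75]: (17.00+16.59)/2 × 0.25 = 4.19875
  Sum = 141.18375 mg/L·hr
oral suspension tail: 16.59/0.126 = 131.667; AUC_ev,0→∞ = 141.18375 + 131.667 = 272.85075 mg/L·hr
F = (AUC_ev/D_ev)/(AUC_iv/D_iv) = (272.85075/7.5)/(336.274/5) = 36.3801/67.2548 = 0.5409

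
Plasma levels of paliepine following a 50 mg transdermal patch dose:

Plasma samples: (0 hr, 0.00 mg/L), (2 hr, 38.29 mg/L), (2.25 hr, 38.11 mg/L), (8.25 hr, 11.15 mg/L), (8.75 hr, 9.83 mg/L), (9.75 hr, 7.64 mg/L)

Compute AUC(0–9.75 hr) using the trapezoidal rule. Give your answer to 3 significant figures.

Trapezoidal AUC_0→9.75:
  [0→2]: (0.00+38.29)/2 × 2 = 38.29
  [2→2.25]: (38.29+38.11)/2 × 0.25 = 9.55
  [2.25→8.25]: (38.11+11.15)/2 × 6 = 147.78
  [8.25→8.75]: (11.15+9.83)/2 × 0.5 = 5.245
  [8.75→9.75]: (9.83+7.64)/2 × 1 = 8.735
  Sum = 209.6 mg/L·hr

AUC = 210 mg/L·hr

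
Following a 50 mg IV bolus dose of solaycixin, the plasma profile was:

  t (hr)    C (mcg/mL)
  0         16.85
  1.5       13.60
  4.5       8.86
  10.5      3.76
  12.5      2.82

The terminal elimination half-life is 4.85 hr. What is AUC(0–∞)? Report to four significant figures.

AUC = 120.7 mcg/mL·hr

Trapezoidal AUC_0→12.5:
  [0→1.5]: (16.85+13.60)/2 × 1.5 = 22.8375
  [1.5→4.5]: (13.60+8.86)/2 × 3 = 33.69
  [4.5→10.5]: (8.86+3.76)/2 × 6 = 37.86
  [10.5→12.5]: (3.76+2.82)/2 × 2 = 6.58
  Sum = 100.9675 mcg/mL·hr
k_e = ln2 / t½ = 0.693147 / 4.85 = 0.1429 hr^-1
Extrapolated tail: C_last / k_e = 2.82 / 0.1429 = 19.734
AUC_0→∞ = 100.9675 + 19.734 = 120.7015 mcg/mL·hr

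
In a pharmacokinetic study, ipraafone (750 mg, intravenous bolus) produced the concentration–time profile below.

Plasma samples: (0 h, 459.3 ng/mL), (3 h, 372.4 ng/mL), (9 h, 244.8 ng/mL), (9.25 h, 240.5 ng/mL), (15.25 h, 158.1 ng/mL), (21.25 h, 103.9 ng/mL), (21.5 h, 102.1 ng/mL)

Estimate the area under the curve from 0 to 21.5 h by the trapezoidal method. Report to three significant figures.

Trapezoidal AUC_0→21.5:
  [0→3]: (459.3+372.4)/2 × 3 = 1247.55
  [3→9]: (372.4+244.8)/2 × 6 = 1851.6
  [9→9.25]: (244.8+240.5)/2 × 0.25 = 60.6625
  [9.25→15.25]: (240.5+158.1)/2 × 6 = 1195.8
  [15.25→21.25]: (158.1+103.9)/2 × 6 = 786.0
  [21.25→21.5]: (103.9+102.1)/2 × 0.25 = 25.75
  Sum = 5167.3625 ng/mL·h

AUC = 5170 ng/mL·h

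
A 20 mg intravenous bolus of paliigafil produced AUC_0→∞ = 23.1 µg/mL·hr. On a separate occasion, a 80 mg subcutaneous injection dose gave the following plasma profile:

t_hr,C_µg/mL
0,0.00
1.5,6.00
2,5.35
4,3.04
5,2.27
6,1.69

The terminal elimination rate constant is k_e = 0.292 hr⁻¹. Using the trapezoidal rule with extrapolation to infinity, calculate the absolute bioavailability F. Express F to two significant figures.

Trapezoidal AUC_0→6 (subcutaneous injection):
  [0→1.5]: (0.00+6.00)/2 × 1.5 = 4.5
  [1.5→2]: (6.00+5.35)/2 × 0.5 = 2.8375
  [2→4]: (5.35+3.04)/2 × 2 = 8.39
  [4→5]: (3.04+2.27)/2 × 1 = 2.655
  [5→6]: (2.27+1.69)/2 × 1 = 1.98
  Sum = 20.3625 µg/mL·hr
Tail: C_last/k_e = 1.69/0.292 = 5.788
AUC_0→∞ (subcutaneous injection) = 20.3625 + 5.788 = 26.1505 µg/mL·hr
F = (AUC_ev/D_ev)/(AUC_iv/D_iv) = (26.1505/80)/(23.1/20) = 0.32688125/1.155 = 0.2830

F = 0.28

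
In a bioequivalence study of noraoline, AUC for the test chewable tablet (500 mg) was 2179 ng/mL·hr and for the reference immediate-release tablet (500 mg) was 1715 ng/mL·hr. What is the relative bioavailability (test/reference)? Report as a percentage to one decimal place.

F_rel = 127.1%

F_rel = (AUC_test/D_test) / (AUC_ref/D_ref)
      = (2179/500) / (1715/500)
      = 4.358 / 3.43 = 1.2706 = 127.06%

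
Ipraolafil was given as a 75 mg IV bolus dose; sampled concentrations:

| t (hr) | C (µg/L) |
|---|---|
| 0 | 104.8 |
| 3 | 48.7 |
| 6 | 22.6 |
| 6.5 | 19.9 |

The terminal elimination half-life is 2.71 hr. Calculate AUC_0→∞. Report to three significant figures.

Trapezoidal AUC_0→6.5:
  [0→3]: (104.8+48.7)/2 × 3 = 230.25
  [3→6]: (48.7+22.6)/2 × 3 = 106.95
  [6→6.5]: (22.6+19.9)/2 × 0.5 = 10.625
  Sum = 347.825 µg/L·hr
k_e = ln2 / t½ = 0.693147 / 2.71 = 0.2558 hr^-1
Extrapolated tail: C_last / k_e = 19.9 / 0.2558 = 77.795
AUC_0→∞ = 347.825 + 77.795 = 425.62 µg/L·hr

AUC = 426 µg/L·hr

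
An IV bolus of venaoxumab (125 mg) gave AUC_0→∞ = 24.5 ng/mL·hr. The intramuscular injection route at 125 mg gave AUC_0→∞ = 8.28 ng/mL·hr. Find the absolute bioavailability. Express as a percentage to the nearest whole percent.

F = 34%

F = (AUC_ev / D_ev) / (AUC_iv / D_iv)
  = (8.28/125) / (24.5/125)
  = 0.06624 / 0.196 = 0.3380
  = 33.80%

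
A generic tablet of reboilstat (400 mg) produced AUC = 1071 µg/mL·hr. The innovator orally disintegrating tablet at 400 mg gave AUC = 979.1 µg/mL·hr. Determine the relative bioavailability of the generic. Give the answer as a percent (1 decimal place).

F_rel = 109.4%

F_rel = (AUC_test/D_test) / (AUC_ref/D_ref)
      = (1071/400) / (979.1/400)
      = 2.6775 / 2.44775 = 1.0939 = 109.39%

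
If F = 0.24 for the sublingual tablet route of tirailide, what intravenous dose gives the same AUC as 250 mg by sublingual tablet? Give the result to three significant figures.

D_iv = 60.0 mg

Systemic exposure from an extravascular dose = F × D_ev, so the equivalent IV dose is F × D_ev.
D_iv = F × D_ev = 0.24 × 250 = 60 mg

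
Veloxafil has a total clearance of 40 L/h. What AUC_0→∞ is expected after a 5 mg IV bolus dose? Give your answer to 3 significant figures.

AUC = 0.125 mg/L·h

AUC_0→∞ = Dose_iv / CL
        = 5 / 40 = 0.125 mg/L·h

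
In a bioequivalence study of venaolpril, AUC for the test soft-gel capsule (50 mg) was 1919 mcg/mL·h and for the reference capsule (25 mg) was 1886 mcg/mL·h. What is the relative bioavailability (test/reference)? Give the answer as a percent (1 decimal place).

F_rel = 50.9%

F_rel = (AUC_test/D_test) / (AUC_ref/D_ref)
      = (1919/50) / (1886/25)
      = 38.38 / 75.44 = 0.5087 = 50.87%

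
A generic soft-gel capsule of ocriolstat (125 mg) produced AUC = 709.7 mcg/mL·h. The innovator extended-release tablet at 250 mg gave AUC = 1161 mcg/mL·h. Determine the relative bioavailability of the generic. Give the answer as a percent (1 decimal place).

F_rel = (AUC_test/D_test) / (AUC_ref/D_ref)
      = (709.7/125) / (1161/250)
      = 5.6776 / 4.644 = 1.2226 = 122.26%

F_rel = 122.3%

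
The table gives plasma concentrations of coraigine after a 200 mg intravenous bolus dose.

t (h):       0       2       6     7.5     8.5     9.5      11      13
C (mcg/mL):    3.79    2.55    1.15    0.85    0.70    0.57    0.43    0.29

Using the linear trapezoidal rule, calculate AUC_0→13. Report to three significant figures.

AUC = 18.1 mcg/mL·h

Trapezoidal AUC_0→13:
  [0→2]: (3.79+2.55)/2 × 2 = 6.34
  [2→6]: (2.55+1.15)/2 × 4 = 7.4
  [6→7.5]: (1.15+0.85)/2 × 1.5 = 1.5
  [7.5→8.5]: (0.85+0.70)/2 × 1 = 0.775
  [8.5→9.5]: (0.70+0.57)/2 × 1 = 0.635
  [9.5→11]: (0.57+0.43)/2 × 1.5 = 0.75
  [11→13]: (0.43+0.29)/2 × 2 = 0.72
  Sum = 18.12 mcg/mL·h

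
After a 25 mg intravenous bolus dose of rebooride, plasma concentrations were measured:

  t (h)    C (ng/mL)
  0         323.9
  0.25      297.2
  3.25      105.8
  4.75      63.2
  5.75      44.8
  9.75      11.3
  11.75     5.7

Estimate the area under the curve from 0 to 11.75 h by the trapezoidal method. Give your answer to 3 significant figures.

AUC = 992 ng/mL·h

Trapezoidal AUC_0→11.75:
  [0→0.25]: (323.9+297.2)/2 × 0.25 = 77.6375
  [0.25→3.25]: (297.2+105.8)/2 × 3 = 604.5
  [3.25→4.75]: (105.8+63.2)/2 × 1.5 = 126.75
  [4.75→5.75]: (63.2+44.8)/2 × 1 = 54.0
  [5.75→9.75]: (44.8+11.3)/2 × 4 = 112.2
  [9.75→11.75]: (11.3+5.7)/2 × 2 = 17.0
  Sum = 992.0875 ng/mL·h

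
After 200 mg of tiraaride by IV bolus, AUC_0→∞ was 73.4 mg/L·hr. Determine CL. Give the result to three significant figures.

CL = 2.72 L/hr

CL = Dose_iv / AUC_0→∞
   = 200 / 73.4 = 2.7248 L/hr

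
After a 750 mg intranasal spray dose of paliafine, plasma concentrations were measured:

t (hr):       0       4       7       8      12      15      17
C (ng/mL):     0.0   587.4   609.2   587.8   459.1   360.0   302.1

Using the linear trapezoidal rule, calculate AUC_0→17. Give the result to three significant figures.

Trapezoidal AUC_0→17:
  [0→4]: (0.0+587.4)/2 × 4 = 1174.8
  [4→7]: (587.4+609.2)/2 × 3 = 1794.9
  [7→8]: (609.2+587.8)/2 × 1 = 598.5
  [8→12]: (587.8+459.1)/2 × 4 = 2093.8
  [12→15]: (459.1+360.0)/2 × 3 = 1228.65
  [15→17]: (360.0+302.1)/2 × 2 = 662.1
  Sum = 7552.75 ng/mL·hr

AUC = 7550 ng/mL·hr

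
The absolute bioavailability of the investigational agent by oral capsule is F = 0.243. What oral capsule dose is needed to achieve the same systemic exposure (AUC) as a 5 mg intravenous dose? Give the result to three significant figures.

D_oral = 20.6 mg

For equal systemic exposure: F × D_ev = D_iv
D_ev = D_iv / F = 5 / 0.243 = 20.5761 mg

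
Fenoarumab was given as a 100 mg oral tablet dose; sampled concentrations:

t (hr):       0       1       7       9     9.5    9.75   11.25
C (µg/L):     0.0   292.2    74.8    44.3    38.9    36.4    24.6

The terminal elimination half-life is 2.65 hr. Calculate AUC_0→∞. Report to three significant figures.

AUC = 1540 µg/L·hr

Trapezoidal AUC_0→11.25:
  [0→1]: (0.0+292.2)/2 × 1 = 146.1
  [1→7]: (292.2+74.8)/2 × 6 = 1101.0
  [7→9]: (74.8+44.3)/2 × 2 = 119.1
  [9→9.5]: (44.3+38.9)/2 × 0.5 = 20.8
  [9.5→9.75]: (38.9+36.4)/2 × 0.25 = 9.4125
  [9.75→11.25]: (36.4+24.6)/2 × 1.5 = 45.75
  Sum = 1442.1625 µg/L·hr
k_e = ln2 / t½ = 0.693147 / 2.65 = 0.2616 hr^-1
Extrapolated tail: C_last / k_e = 24.6 / 0.2616 = 94.037
AUC_0→∞ = 1442.1625 + 94.037 = 1536.1995 µg/L·hr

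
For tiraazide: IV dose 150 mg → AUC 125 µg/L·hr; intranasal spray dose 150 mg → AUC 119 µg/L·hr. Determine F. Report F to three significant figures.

F = (AUC_ev / D_ev) / (AUC_iv / D_iv)
  = (119/150) / (125/150)
  = 0.793333 / 0.833333 = 0.9520

F = 0.952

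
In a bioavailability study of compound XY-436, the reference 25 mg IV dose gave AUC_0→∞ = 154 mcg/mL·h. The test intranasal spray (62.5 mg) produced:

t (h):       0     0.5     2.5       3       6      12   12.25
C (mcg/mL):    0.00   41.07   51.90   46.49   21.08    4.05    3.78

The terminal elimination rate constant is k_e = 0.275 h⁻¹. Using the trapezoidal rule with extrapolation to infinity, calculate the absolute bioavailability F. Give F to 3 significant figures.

F = 0.829

Trapezoidal AUC_0→12.25 (intranasal spray):
  [0→0.5]: (0.00+41.07)/2 × 0.5 = 10.2675
  [0.5→2.5]: (41.07+51.90)/2 × 2 = 92.97
  [2.5→3]: (51.90+46.49)/2 × 0.5 = 24.5975
  [3→6]: (46.49+21.08)/2 × 3 = 101.355
  [6→12]: (21.08+4.05)/2 × 6 = 75.39
  [12→12.25]: (4.05+3.78)/2 × 0.25 = 0.97875
  Sum = 305.55875 mcg/mL·h
Tail: C_last/k_e = 3.78/0.275 = 13.745
AUC_0→∞ (intranasal spray) = 305.55875 + 13.745 = 319.30375 mcg/mL·h
F = (AUC_ev/D_ev)/(AUC_iv/D_iv) = (319.30375/62.5)/(154/25) = 5.10886/6.16 = 0.8294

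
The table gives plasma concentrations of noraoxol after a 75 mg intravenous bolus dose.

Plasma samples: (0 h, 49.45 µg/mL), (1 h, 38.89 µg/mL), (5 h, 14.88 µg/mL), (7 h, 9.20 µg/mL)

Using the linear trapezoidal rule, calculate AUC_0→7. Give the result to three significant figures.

AUC = 176 µg/mL·h

Trapezoidal AUC_0→7:
  [0→1]: (49.45+38.89)/2 × 1 = 44.17
  [1→5]: (38.89+14.88)/2 × 4 = 107.54
  [5→7]: (14.88+9.20)/2 × 2 = 24.08
  Sum = 175.79 µg/mL·h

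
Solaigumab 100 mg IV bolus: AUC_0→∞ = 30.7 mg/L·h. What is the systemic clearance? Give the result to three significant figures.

CL = Dose_iv / AUC_0→∞
   = 100 / 30.7 = 3.25733 L/h

CL = 3.26 L/h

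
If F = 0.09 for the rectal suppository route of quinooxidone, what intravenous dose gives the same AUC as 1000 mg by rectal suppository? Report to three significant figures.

Systemic exposure from an extravascular dose = F × D_ev, so the equivalent IV dose is F × D_ev.
D_iv = F × D_ev = 0.09 × 1000 = 90 mg

D_iv = 90.0 mg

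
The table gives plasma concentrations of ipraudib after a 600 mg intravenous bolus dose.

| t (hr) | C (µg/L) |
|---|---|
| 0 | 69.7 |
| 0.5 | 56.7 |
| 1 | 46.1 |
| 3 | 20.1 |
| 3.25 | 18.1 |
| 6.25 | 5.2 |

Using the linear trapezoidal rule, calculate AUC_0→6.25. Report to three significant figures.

Trapezoidal AUC_0→6.25:
  [0→0.5]: (69.7+56.7)/2 × 0.5 = 31.6
  [0.5→1]: (56.7+46.1)/2 × 0.5 = 25.7
  [1→3]: (46.1+20.1)/2 × 2 = 66.2
  [3→3.25]: (20.1+18.1)/2 × 0.25 = 4.775
  [3.25→6.25]: (18.1+5.2)/2 × 3 = 34.95
  Sum = 163.225 µg/L·hr

AUC = 163 µg/L·hr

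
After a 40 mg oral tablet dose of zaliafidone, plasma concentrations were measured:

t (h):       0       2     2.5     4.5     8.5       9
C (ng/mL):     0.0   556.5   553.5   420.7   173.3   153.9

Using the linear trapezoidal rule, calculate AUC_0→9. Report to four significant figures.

Trapezoidal AUC_0→9:
  [0→2]: (0.0+556.5)/2 × 2 = 556.5
  [2→2.5]: (556.5+553.5)/2 × 0.5 = 277.5
  [2.5→4.5]: (553.5+420.7)/2 × 2 = 974.2
  [4.5→8.5]: (420.7+173.3)/2 × 4 = 1188.0
  [8.5→9]: (173.3+153.9)/2 × 0.5 = 81.8
  Sum = 3078.0 ng/mL·h

AUC = 3078 ng/mL·h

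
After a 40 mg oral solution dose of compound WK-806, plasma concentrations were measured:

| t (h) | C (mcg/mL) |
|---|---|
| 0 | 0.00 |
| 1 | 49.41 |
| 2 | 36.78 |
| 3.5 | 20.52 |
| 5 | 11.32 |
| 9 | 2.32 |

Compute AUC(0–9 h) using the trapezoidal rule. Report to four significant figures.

AUC = 161.9 mcg/mL·h

Trapezoidal AUC_0→9:
  [0→1]: (0.00+49.41)/2 × 1 = 24.705
  [1→2]: (49.41+36.78)/2 × 1 = 43.095
  [2→3.5]: (36.78+20.52)/2 × 1.5 = 42.975
  [3.5→5]: (20.52+11.32)/2 × 1.5 = 23.88
  [5→9]: (11.32+2.32)/2 × 4 = 27.28
  Sum = 161.935 mcg/mL·h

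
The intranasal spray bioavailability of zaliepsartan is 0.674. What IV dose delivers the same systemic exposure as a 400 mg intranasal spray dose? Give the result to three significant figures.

D_iv = 270 mg

Systemic exposure from an extravascular dose = F × D_ev, so the equivalent IV dose is F × D_ev.
D_iv = F × D_ev = 0.674 × 400 = 269.6 mg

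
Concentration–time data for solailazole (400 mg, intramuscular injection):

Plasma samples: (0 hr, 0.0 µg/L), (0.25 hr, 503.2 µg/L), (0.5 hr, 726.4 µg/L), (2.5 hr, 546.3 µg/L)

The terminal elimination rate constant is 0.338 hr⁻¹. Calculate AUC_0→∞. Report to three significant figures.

Trapezoidal AUC_0→2.5:
  [0→0.25]: (0.0+503.2)/2 × 0.25 = 62.9
  [0.25→0.5]: (503.2+726.4)/2 × 0.25 = 153.7
  [0.5→2.5]: (726.4+546.3)/2 × 2 = 1272.7
  Sum = 1489.3 µg/L·hr
Extrapolated tail: C_last / k_e = 546.3 / 0.338 = 1616.272
AUC_0→∞ = 1489.3 + 1616.272 = 3105.572 µg/L·hr

AUC = 3110 µg/L·hr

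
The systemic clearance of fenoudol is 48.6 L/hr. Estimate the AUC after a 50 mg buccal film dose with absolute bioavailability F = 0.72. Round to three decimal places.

AUC = 0.741 mg/L·hr

AUC_0→∞ = F × Dose / CL
        = 0.72 × 50 / 48.6 = 0.740741 mg/L·hr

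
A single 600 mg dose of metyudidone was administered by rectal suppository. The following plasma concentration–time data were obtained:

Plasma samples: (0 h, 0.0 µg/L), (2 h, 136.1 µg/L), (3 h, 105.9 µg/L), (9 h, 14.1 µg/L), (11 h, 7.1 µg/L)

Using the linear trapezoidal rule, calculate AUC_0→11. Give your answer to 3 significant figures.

AUC = 638 µg/L·h

Trapezoidal AUC_0→11:
  [0→2]: (0.0+136.1)/2 × 2 = 136.1
  [2→3]: (136.1+105.9)/2 × 1 = 121.0
  [3→9]: (105.9+14.1)/2 × 6 = 360.0
  [9→11]: (14.1+7.1)/2 × 2 = 21.2
  Sum = 638.3 µg/L·h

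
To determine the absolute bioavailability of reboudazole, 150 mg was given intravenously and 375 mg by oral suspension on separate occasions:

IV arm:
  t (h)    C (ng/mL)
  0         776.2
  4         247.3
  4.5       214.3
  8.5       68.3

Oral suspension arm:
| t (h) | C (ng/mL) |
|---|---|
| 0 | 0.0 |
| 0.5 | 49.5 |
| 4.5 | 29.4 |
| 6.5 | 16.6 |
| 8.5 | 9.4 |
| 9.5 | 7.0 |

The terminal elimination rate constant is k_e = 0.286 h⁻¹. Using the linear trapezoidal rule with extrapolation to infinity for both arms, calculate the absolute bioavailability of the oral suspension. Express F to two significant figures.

F = 0.037

Trapezoidal AUC_0→8.5 (IV):
  [0→4]: (776.2+247.3)/2 × 4 = 2047.0
  [4→4.5]: (247.3+214.3)/2 × 0.5 = 115.4
  [4.5→8.5]: (214.3+68.3)/2 × 4 = 565.2
  Sum = 2727.6 ng/mL·h
IV tail: 68.3/0.286 = 238.811; AUC_iv,0→∞ = 2727.6 + 238.811 = 2966.411 ng/mL·h
Trapezoidal AUC_0→9.5 (oral suspension):
  [0→0.5]: (0.0+49.5)/2 × 0.5 = 12.375
  [0.5→4.5]: (49.5+29.4)/2 × 4 = 157.8
  [4.5→6.5]: (29.4+16.6)/2 × 2 = 46.0
  [6.5→8.5]: (16.6+9.4)/2 × 2 = 26.0
  [8.5→9.5]: (9.4+7.0)/2 × 1 = 8.2
  Sum = 250.375 ng/mL·h
oral suspension tail: 7.0/0.286 = 24.476; AUC_ev,0→∞ = 250.375 + 24.476 = 274.851 ng/mL·h
F = (AUC_ev/D_ev)/(AUC_iv/D_iv) = (274.851/375)/(2966.411/150) = 0.732936/19.7761 = 0.0371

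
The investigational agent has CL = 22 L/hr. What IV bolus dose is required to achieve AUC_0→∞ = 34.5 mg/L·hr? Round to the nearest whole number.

Dose_iv = CL × AUC_0→∞
     = 22 × 34.5 = 759 mg

Dose = 759 mg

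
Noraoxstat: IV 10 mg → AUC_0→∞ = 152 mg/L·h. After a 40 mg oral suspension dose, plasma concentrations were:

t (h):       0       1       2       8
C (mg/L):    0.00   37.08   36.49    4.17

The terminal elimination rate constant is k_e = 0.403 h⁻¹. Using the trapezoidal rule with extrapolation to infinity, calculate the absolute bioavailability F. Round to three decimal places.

Trapezoidal AUC_0→8 (oral suspension):
  [0→1]: (0.00+37.08)/2 × 1 = 18.54
  [1→2]: (37.08+36.49)/2 × 1 = 36.785
  [2→8]: (36.49+4.17)/2 × 6 = 121.98
  Sum = 177.305 mg/L·h
Tail: C_last/k_e = 4.17/0.403 = 10.347
AUC_0→∞ (oral suspension) = 177.305 + 10.347 = 187.652 mg/L·h
F = (AUC_ev/D_ev)/(AUC_iv/D_iv) = (187.652/40)/(152/10) = 4.6913/15.2 = 0.3086

F = 0.309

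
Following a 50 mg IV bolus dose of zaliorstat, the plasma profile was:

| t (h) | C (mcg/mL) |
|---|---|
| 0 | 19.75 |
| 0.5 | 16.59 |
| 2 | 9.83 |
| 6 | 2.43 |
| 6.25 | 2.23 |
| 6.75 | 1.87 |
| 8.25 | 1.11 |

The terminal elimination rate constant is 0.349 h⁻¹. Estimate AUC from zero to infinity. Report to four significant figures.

AUC = 60.44 mcg/mL·h

Trapezoidal AUC_0→8.25:
  [0→0.5]: (19.75+16.59)/2 × 0.5 = 9.085
  [0.5→2]: (16.59+9.83)/2 × 1.5 = 19.815
  [2→6]: (9.83+2.43)/2 × 4 = 24.52
  [6→6.25]: (2.43+2.23)/2 × 0.25 = 0.5825
  [6.25→6.75]: (2.23+1.87)/2 × 0.5 = 1.025
  [6.75→8.25]: (1.87+1.11)/2 × 1.5 = 2.235
  Sum = 57.2625 mcg/mL·h
Extrapolated tail: C_last / k_e = 1.11 / 0.349 = 3.181
AUC_0→∞ = 57.2625 + 3.181 = 60.4435 mcg/mL·h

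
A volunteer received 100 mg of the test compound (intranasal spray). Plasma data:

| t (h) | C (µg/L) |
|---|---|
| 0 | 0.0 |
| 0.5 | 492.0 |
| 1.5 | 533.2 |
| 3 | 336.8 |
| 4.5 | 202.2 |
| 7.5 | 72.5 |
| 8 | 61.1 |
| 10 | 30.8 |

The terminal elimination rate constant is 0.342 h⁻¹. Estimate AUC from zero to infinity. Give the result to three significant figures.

Trapezoidal AUC_0→10:
  [0→0.5]: (0.0+492.0)/2 × 0.5 = 123.0
  [0.5→1.5]: (492.0+533.2)/2 × 1 = 512.6
  [1.5→3]: (533.2+336.8)/2 × 1.5 = 652.5
  [3→4.5]: (336.8+202.2)/2 × 1.5 = 404.25
  [4.5→7.5]: (202.2+72.5)/2 × 3 = 412.05
  [7.5→8]: (72.5+61.1)/2 × 0.5 = 33.4
  [8→10]: (61.1+30.8)/2 × 2 = 91.9
  Sum = 2229.7 µg/L·h
Extrapolated tail: C_last / k_e = 30.8 / 0.342 = 90.058
AUC_0→∞ = 2229.7 + 90.058 = 2319.758 µg/L·h

AUC = 2320 µg/L·h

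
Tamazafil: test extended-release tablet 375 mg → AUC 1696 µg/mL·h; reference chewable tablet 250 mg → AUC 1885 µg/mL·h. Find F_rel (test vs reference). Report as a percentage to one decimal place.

F_rel = 60.0%

F_rel = (AUC_test/D_test) / (AUC_ref/D_ref)
      = (1696/375) / (1885/250)
      = 4.52267 / 7.54 = 0.5998 = 59.98%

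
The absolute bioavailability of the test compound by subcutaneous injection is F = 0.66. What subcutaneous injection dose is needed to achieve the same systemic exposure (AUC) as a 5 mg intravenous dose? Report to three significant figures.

D_subcutaneous = 7.58 mg

For equal systemic exposure: F × D_ev = D_iv
D_ev = D_iv / F = 5 / 0.66 = 7.57576 mg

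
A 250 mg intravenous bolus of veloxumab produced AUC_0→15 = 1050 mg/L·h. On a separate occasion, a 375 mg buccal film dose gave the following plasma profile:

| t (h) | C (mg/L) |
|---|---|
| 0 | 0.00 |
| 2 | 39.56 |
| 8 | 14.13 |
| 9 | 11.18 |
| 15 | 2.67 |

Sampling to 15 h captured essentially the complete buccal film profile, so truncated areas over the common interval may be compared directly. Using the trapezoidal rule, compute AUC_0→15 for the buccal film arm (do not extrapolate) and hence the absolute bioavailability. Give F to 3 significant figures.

Trapezoidal AUC_0→15 (buccal film):
  [0→2]: (0.00+39.56)/2 × 2 = 39.56
  [2→8]: (39.56+14.13)/2 × 6 = 161.07
  [8→9]: (14.13+11.18)/2 × 1 = 12.655
  [9→15]: (11.18+2.67)/2 × 6 = 41.55
  Sum = 254.835 mg/L·h
F = (AUC_ev/D_ev)/(AUC_iv/D_iv) = (254.835/375)/(1050/250) = 0.67956/4.2 = 0.1618

F = 0.162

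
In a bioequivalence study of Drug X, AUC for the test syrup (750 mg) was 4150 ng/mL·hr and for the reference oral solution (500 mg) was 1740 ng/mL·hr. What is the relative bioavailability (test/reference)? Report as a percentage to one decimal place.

F_rel = (AUC_test/D_test) / (AUC_ref/D_ref)
      = (4150/750) / (1740/500)
      = 5.53333 / 3.48 = 1.5900 = 159.00%

F_rel = 159.0%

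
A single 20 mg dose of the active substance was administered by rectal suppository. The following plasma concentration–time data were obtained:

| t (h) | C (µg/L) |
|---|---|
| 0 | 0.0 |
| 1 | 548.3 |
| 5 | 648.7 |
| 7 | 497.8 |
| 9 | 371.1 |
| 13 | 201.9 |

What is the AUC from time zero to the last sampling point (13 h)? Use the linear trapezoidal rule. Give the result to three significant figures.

AUC = 5830 µg/L·h

Trapezoidal AUC_0→13:
  [0→1]: (0.0+548.3)/2 × 1 = 274.15
  [1→5]: (548.3+648.7)/2 × 4 = 2394.0
  [5→7]: (648.7+497.8)/2 × 2 = 1146.5
  [7→9]: (497.8+371.1)/2 × 2 = 868.9
  [9→13]: (371.1+201.9)/2 × 4 = 1146.0
  Sum = 5829.55 µg/L·h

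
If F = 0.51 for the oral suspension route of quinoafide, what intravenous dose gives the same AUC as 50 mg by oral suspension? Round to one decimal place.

D_iv = 25.5 mg

Systemic exposure from an extravascular dose = F × D_ev, so the equivalent IV dose is F × D_ev.
D_iv = F × D_ev = 0.51 × 50 = 25.5 mg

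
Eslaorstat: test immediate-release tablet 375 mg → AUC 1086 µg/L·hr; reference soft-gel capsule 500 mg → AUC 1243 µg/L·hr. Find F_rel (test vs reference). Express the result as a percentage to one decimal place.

F_rel = 116.5%

F_rel = (AUC_test/D_test) / (AUC_ref/D_ref)
      = (1086/375) / (1243/500)
      = 2.896 / 2.486 = 1.1649 = 116.49%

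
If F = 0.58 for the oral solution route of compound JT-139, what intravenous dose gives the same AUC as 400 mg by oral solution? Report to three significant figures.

D_iv = 232 mg

Systemic exposure from an extravascular dose = F × D_ev, so the equivalent IV dose is F × D_ev.
D_iv = F × D_ev = 0.58 × 400 = 232 mg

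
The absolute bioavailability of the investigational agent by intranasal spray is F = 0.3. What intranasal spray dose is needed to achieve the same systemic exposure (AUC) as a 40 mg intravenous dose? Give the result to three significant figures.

D_intranasal = 133 mg

For equal systemic exposure: F × D_ev = D_iv
D_ev = D_iv / F = 40 / 0.3 = 133.333 mg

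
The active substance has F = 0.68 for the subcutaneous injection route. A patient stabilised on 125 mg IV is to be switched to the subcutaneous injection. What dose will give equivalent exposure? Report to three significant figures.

D_subcutaneous = 184 mg

For equal systemic exposure: F × D_ev = D_iv
D_ev = D_iv / F = 125 / 0.68 = 183.824 mg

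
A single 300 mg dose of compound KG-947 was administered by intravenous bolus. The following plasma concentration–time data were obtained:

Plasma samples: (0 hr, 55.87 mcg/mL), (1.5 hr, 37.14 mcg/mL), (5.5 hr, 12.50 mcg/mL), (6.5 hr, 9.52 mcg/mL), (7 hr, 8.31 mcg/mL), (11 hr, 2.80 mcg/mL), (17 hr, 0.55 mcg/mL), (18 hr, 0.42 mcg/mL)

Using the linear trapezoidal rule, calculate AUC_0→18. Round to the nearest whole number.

AUC = 217 mcg/mL·hr

Trapezoidal AUC_0→18:
  [0→1.5]: (55.87+37.14)/2 × 1.5 = 69.7575
  [1.5→5.5]: (37.14+12.50)/2 × 4 = 99.28
  [5.5→6.5]: (12.50+9.52)/2 × 1 = 11.01
  [6.5→7]: (9.52+8.31)/2 × 0.5 = 4.4575
  [7→11]: (8.31+2.80)/2 × 4 = 22.22
  [11→17]: (2.80+0.55)/2 × 6 = 10.05
  [17→18]: (0.55+0.42)/2 × 1 = 0.485
  Sum = 217.26 mcg/mL·hr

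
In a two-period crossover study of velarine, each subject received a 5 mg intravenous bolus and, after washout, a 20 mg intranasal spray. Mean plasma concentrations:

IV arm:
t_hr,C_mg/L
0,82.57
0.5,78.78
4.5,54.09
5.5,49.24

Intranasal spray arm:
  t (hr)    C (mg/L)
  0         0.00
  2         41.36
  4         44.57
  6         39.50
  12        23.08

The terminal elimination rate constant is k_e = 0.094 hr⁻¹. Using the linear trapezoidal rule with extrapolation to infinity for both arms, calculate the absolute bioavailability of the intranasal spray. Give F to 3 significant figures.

Trapezoidal AUC_0→5.5 (IV):
  [0→0.5]: (82.57+78.78)/2 × 0.5 = 40.3375
  [0.5→4.5]: (78.78+54.09)/2 × 4 = 265.74
  [4.5→5.5]: (54.09+49.24)/2 × 1 = 51.665
  Sum = 357.7425 mg/L·hr
IV tail: 49.24/0.094 = 523.830; AUC_iv,0→∞ = 357.7425 + 523.830 = 881.5725 mg/L·hr
Trapezoidal AUC_0→12 (intranasal spray):
  [0→2]: (0.00+41.36)/2 × 2 = 41.36
  [2→4]: (41.36+44.57)/2 × 2 = 85.93
  [4→6]: (44.57+39.50)/2 × 2 = 84.07
  [6→12]: (39.50+23.08)/2 × 6 = 187.74
  Sum = 399.1 mg/L·hr
intranasal spray tail: 23.08/0.094 = 245.532; AUC_ev,0→∞ = 399.1 + 245.532 = 644.632 mg/L·hr
F = (AUC_ev/D_ev)/(AUC_iv/D_iv) = (644.632/20)/(881.5725/5) = 32.2316/176.3145 = 0.1828

F = 0.183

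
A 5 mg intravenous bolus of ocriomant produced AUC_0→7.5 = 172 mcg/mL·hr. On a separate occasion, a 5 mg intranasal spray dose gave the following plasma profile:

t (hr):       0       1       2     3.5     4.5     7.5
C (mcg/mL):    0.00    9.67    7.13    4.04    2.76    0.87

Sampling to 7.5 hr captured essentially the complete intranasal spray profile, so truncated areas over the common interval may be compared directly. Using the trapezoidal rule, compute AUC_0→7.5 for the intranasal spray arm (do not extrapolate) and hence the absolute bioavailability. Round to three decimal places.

F = 0.177

Trapezoidal AUC_0→7.5 (intranasal spray):
  [0→1]: (0.00+9.67)/2 × 1 = 4.835
  [1→2]: (9.67+7.13)/2 × 1 = 8.4
  [2→3.5]: (7.13+4.04)/2 × 1.5 = 8.3775
  [3.5→4.5]: (4.04+2.76)/2 × 1 = 3.4
  [4.5→7.5]: (2.76+0.87)/2 × 3 = 5.445
  Sum = 30.4575 mcg/mL·hr
F = (AUC_ev/D_ev)/(AUC_iv/D_iv) = (30.4575/5)/(172/5) = 6.0915/34.4 = 0.1771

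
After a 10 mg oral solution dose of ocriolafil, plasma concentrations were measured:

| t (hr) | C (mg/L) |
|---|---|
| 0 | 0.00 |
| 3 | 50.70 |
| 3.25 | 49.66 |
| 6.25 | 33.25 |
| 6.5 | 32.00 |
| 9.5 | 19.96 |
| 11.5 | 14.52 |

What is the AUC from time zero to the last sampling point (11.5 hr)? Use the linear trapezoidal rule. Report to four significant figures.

AUC = 333.5 mg/L·hr

Trapezoidal AUC_0→11.5:
  [0→3]: (0.00+50.70)/2 × 3 = 76.05
  [3→3.25]: (50.70+49.66)/2 × 0.25 = 12.545
  [3.25→6.25]: (49.66+33.25)/2 × 3 = 124.365
  [6.25→6.5]: (33.25+32.00)/2 × 0.25 = 8.15625
  [6.5→9.5]: (32.00+19.96)/2 × 3 = 77.94
  [9.5→11.5]: (19.96+14.52)/2 × 2 = 34.48
  Sum = 333.53625 mg/L·hr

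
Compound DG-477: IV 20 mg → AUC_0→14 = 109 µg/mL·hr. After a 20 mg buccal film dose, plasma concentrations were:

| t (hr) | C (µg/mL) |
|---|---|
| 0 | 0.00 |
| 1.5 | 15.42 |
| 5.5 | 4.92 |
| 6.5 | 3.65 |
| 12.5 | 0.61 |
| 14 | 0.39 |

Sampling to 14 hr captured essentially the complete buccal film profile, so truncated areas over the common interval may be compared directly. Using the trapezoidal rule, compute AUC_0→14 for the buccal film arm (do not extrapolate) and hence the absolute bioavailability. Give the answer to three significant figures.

F = 0.643

Trapezoidal AUC_0→14 (buccal film):
  [0→1.5]: (0.00+15.42)/2 × 1.5 = 11.565
  [1.5→5.5]: (15.42+4.92)/2 × 4 = 40.68
  [5.5→6.5]: (4.92+3.65)/2 × 1 = 4.285
  [6.5→12.5]: (3.65+0.61)/2 × 6 = 12.78
  [12.5→14]: (0.61+0.39)/2 × 1.5 = 0.75
  Sum = 70.06 µg/mL·hr
F = (AUC_ev/D_ev)/(AUC_iv/D_iv) = (70.06/20)/(109/20) = 3.503/5.45 = 0.6428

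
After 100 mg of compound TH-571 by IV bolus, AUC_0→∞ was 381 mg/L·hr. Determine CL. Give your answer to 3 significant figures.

CL = 0.262 L/hr

CL = Dose_iv / AUC_0→∞
   = 100 / 381 = 0.262467 L/hr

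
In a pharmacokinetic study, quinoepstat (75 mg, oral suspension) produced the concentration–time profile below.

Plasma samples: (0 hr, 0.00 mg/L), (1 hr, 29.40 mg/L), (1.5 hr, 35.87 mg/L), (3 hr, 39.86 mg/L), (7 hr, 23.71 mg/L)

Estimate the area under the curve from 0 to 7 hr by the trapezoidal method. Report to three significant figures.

Trapezoidal AUC_0→7:
  [0→1]: (0.00+29.40)/2 × 1 = 14.7
  [1→1.5]: (29.40+35.87)/2 × 0.5 = 16.3175
  [1.5→3]: (35.87+39.86)/2 × 1.5 = 56.7975
  [3→7]: (39.86+23.71)/2 × 4 = 127.14
  Sum = 214.955 mg/L·hr

AUC = 215 mg/L·hr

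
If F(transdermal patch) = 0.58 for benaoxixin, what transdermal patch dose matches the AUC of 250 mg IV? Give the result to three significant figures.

For equal systemic exposure: F × D_ev = D_iv
D_ev = D_iv / F = 250 / 0.58 = 431.034 mg

D_transdermal = 431 mg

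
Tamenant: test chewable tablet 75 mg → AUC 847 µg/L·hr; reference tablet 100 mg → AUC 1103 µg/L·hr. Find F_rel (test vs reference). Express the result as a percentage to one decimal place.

F_rel = (AUC_test/D_test) / (AUC_ref/D_ref)
      = (847/75) / (1103/100)
      = 11.2933 / 11.03 = 1.0239 = 102.39%

F_rel = 102.4%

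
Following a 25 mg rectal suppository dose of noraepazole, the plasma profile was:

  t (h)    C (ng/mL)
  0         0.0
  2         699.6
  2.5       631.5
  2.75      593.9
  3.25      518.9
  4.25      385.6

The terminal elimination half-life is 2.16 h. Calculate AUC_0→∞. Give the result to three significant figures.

AUC = 3120 ng/mL·h

Trapezoidal AUC_0→4.25:
  [0→2]: (0.0+699.6)/2 × 2 = 699.6
  [2→2.5]: (699.6+631.5)/2 × 0.5 = 332.775
  [2.5→2.75]: (631.5+593.9)/2 × 0.25 = 153.175
  [2.75→3.25]: (593.9+518.9)/2 × 0.5 = 278.2
  [3.25→4.25]: (518.9+385.6)/2 × 1 = 452.25
  Sum = 1916.0 ng/mL·h
k_e = ln2 / t½ = 0.693147 / 2.16 = 0.3209 h^-1
Extrapolated tail: C_last / k_e = 385.6 / 0.3209 = 1201.620
AUC_0→∞ = 1916.0 + 1201.620 = 3117.62 ng/mL·h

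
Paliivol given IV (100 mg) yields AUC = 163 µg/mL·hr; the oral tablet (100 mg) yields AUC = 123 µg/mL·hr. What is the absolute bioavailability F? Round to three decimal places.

F = (AUC_ev / D_ev) / (AUC_iv / D_iv)
  = (123/100) / (163/100)
  = 1.23 / 1.63 = 0.7546

F = 0.755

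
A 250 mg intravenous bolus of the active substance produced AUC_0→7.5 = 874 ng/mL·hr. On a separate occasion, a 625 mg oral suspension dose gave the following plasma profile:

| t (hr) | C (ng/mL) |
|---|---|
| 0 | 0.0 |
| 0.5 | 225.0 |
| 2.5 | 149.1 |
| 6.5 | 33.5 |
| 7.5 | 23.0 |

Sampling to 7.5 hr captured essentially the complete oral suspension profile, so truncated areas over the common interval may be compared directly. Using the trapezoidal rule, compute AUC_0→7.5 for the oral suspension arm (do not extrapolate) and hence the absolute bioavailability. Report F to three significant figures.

Trapezoidal AUC_0→7.5 (oral suspension):
  [0→0.5]: (0.0+225.0)/2 × 0.5 = 56.25
  [0.5→2.5]: (225.0+149.1)/2 × 2 = 374.1
  [2.5→6.5]: (149.1+33.5)/2 × 4 = 365.2
  [6.5→7.5]: (33.5+23.0)/2 × 1 = 28.25
  Sum = 823.8 ng/mL·hr
F = (AUC_ev/D_ev)/(AUC_iv/D_iv) = (823.8/625)/(874/250) = 1.31808/3.496 = 0.3770

F = 0.377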